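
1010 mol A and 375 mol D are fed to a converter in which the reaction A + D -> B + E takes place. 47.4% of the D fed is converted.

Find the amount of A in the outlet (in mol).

D reacted = 0.474 × 375 = 177.8 mol; ν_D = −1, so ξ = 177.8/1 = 177.8 mol.
Outlet amounts (n = n₀ + ν ξ):
  A: 1010 − 1(177.8) = 832.2
  D: 375 − 1(177.8) = 197.2
  B: 0 + 1(177.8) = 177.8
  E: 0 + 1(177.8) = 177.8

832 mol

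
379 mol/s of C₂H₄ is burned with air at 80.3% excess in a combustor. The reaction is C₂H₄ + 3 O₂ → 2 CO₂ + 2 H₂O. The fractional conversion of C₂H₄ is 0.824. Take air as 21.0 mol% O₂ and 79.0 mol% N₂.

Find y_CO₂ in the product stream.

0.0616

Stoichiometric O₂ = 3 × 379 = 1137 mol/s; O₂ fed = 1137 × 1.803 = 2050 mol/s.
N₂ fed = 2050 × 79/21 = 7712 mol/s.
Fuel reacted = 0.824 × 379 → ξ = 312.3 mol/s.
Outlet (n = n₀ + ν ξ):
  C₂H₄: 379 − 1(312.3) = 66.7
  O₂: 2050 − 3(312.3) = 1113
  N₂: 7712 (inert)
  CO₂: 0 + 2(312.3) = 624.6
  H₂O: 0 + 2(312.3) = 624.6
Total out = 10140 mol/s; y_CO₂ = 624.6 / 10140 = 0.06159.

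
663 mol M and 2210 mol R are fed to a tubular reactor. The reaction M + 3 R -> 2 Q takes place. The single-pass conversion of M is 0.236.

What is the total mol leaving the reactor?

M reacted = 0.236 × 663 = 156.5 mol; ν_M = −1, so ξ = 156.5/1 = 156.5 mol.
Outlet amounts (n = n₀ + ν ξ):
  M: 663 − 1(156.5) = 506.5
  R: 2210 − 3(156.5) = 1741
  Q: 0 + 2(156.5) = 312.9
Total out = 506.5 + 1741 + 312.9 = 2560 mol.

2560 mol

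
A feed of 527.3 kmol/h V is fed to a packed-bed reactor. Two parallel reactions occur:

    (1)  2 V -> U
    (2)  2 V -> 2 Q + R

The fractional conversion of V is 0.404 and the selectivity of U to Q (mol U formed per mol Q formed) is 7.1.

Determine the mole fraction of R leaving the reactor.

0.0161

Conversion of V: V consumed = 0.404 × 527.3 = 213 kmol/h = 2ξ₁ + 2ξ₂.
Selectivity: 1ξ₁ / (2ξ₂) = 7.1 → ξ₁ = 14.2 ξ₂.
Substitute: (2·14.2 + 2) ξ₂ = 213 → ξ₂ = 7.008 kmol/h, ξ₁ = 99.51 kmol/h.
Outlet amounts (n = n₀ + Σ ν·ξ):
  V: 527.3 − 2(99.51) − 2(7.008) = 314.3
  U: 0 + 1(99.51) = 99.51
  Q: 0 + 2(7.008) = 14.02
  R: 0 + 1(7.008) = 7.008
Total out = 434.8 kmol/h; y_R = 7.008 / 434.8 = 0.01612.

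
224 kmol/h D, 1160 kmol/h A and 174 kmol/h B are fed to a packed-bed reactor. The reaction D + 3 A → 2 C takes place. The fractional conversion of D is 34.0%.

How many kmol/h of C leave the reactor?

152 kmol/h

D reacted = 0.34 × 224 = 76.16 kmol/h; ν_D = −1, so ξ = 76.16/1 = 76.16 kmol/h.
Outlet amounts (n = n₀ + ν ξ):
  D: 224 − 1(76.16) = 147.8
  A: 1160 − 3(76.16) = 931.5
  C: 0 + 2(76.16) = 152.3
  B: 174 (inert)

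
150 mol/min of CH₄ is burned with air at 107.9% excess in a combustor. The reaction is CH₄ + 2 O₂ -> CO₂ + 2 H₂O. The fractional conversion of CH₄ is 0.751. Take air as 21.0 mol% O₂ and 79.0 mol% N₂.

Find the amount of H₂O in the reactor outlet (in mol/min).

225 mol/min

Stoichiometric O₂ = 2 × 150 = 300 mol/min; O₂ fed = 300 × 2.079 = 623.7 mol/min.
N₂ fed = 623.7 × 79/21 = 2346 mol/min.
Fuel reacted = 0.751 × 150 → ξ = 112.7 mol/min.
Outlet (n = n₀ + ν ξ):
  CH₄: 150 − 1(112.7) = 37.35
  O₂: 623.7 − 2(112.7) = 398.4
  N₂: 2346 (inert)
  CO₂: 0 + 1(112.7) = 112.7
  H₂O: 0 + 2(112.7) = 225.3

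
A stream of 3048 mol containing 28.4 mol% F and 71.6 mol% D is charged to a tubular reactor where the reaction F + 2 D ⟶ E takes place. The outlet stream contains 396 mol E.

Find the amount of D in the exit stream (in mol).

1390 mol

For E: n = n₀ + 1ξ → 396 = 0 + 1ξ, giving ξ = 396 mol.
Outlet amounts (n = n₀ + ν ξ):
  F: 865.6 − 1(396) = 469.6
  D: 2182 − 2(396) = 1390
  E: 0 + 1(396) = 396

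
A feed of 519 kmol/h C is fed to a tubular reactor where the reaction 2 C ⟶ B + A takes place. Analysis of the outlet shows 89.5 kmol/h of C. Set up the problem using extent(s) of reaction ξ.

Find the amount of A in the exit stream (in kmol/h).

215 kmol/h

For C: n = n₀ − 2ξ → 89.5 = 519 − 2ξ, giving ξ = 214.8 kmol/h.
Outlet amounts (n = n₀ + ν ξ):
  C: 519 − 2(214.8) = 89.5
  B: 0 + 1(214.8) = 214.8
  A: 0 + 1(214.8) = 214.8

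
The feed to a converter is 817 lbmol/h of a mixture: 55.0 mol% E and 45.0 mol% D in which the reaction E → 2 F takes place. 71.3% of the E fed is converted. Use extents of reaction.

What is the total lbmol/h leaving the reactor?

1140 lbmol/h

E reacted = 0.713 × 449.4 = 320.4 lbmol/h; ν_E = −1, so ξ = 320.4/1 = 320.4 lbmol/h.
Outlet amounts (n = n₀ + ν ξ):
  E: 449.4 − 1(320.4) = 129
  F: 0 + 2(320.4) = 640.8
  D: 367.6 (inert)
Total out = 129 + 640.8 + 367.6 = 1137 lbmol/h.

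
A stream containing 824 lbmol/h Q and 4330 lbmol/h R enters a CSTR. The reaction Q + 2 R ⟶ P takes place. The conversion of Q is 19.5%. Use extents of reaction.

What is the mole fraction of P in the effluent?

0.0332

Q reacted = 0.195 × 824 = 160.7 lbmol/h; ν_Q = −1, so ξ = 160.7/1 = 160.7 lbmol/h.
Outlet amounts (n = n₀ + ν ξ):
  Q: 824 − 1(160.7) = 663.3
  R: 4330 − 2(160.7) = 4009
  P: 0 + 1(160.7) = 160.7
Total out = 4833 lbmol/h; y_P = 160.7 / 4833 = 0.03325.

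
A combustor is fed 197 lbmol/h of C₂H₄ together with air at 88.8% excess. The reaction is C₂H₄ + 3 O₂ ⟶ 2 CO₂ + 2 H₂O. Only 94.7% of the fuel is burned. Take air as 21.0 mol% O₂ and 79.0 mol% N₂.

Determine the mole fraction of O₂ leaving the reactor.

0.101

Stoichiometric O₂ = 3 × 197 = 591 lbmol/h; O₂ fed = 591 × 1.888 = 1116 lbmol/h.
N₂ fed = 1116 × 79/21 = 4198 lbmol/h.
Fuel reacted = 0.947 × 197 → ξ = 186.6 lbmol/h.
Outlet (n = n₀ + ν ξ):
  C₂H₄: 197 − 1(186.6) = 10.44
  O₂: 1116 − 3(186.6) = 556.1
  N₂: 4198 (inert)
  CO₂: 0 + 2(186.6) = 373.1
  H₂O: 0 + 2(186.6) = 373.1
Total out = 5510 lbmol/h; y_O₂ = 556.1 / 5510 = 0.1009.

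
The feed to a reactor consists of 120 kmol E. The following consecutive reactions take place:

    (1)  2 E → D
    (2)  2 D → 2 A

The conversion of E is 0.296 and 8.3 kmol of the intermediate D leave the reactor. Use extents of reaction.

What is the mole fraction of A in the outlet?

0.0925

Conversion of E: E consumed = 2ξ₁ = 0.296 × 120 → ξ₁ = 17.76 kmol.
D balance: n_D = 0 + 1ξ₁ − 2ξ₂ = 8.3 → ξ₂ = (1·17.76 − 8.3)/2 = 4.73 kmol.
Outlet amounts (n = n₀ + Σ ν·ξ):
  E: 120 − 2(17.76) = 84.48
  D: 0 + 1(17.76) − 2(4.73) = 8.3
  A: 0 + 2(4.73) = 9.46
Total out = 102.2 kmol; y_A = 9.46 / 102.2 = 0.09253.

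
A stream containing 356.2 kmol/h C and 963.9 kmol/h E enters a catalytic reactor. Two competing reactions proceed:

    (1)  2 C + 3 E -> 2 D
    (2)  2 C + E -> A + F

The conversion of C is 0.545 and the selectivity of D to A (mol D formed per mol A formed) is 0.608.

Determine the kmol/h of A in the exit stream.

Conversion of C: C consumed = 0.545 × 356.2 = 194.1 kmol/h = 2ξ₁ + 2ξ₂.
Selectivity: 2ξ₁ / (1ξ₂) = 0.608 → ξ₁ = 0.304 ξ₂.
Substitute: (2·0.304 + 2) ξ₂ = 194.1 → ξ₂ = 74.44 kmol/h, ξ₁ = 22.63 kmol/h.
Outlet amounts (n = n₀ + Σ ν·ξ):
  C: 356.2 − 2(22.63) − 2(74.44) = 162.1
  E: 963.9 − 3(22.63) − 1(74.44) = 821.6
  D: 0 + 2(22.63) = 45.26
  A: 0 + 1(74.44) = 74.44
  F: 0 + 1(74.44) = 74.44

74.4 kmol/h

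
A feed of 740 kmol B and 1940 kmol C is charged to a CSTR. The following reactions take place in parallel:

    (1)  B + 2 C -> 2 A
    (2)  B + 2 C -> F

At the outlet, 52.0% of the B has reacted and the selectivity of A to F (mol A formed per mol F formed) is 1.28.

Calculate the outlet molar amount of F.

235 kmol

Conversion of B: B consumed = 0.52 × 740 = 384.8 kmol = 1ξ₁ + 1ξ₂.
Selectivity: 2ξ₁ / (1ξ₂) = 1.28 → ξ₁ = 0.64 ξ₂.
Substitute: (1·0.64 + 1) ξ₂ = 384.8 → ξ₂ = 234.6 kmol, ξ₁ = 150.2 kmol.
Outlet amounts (n = n₀ + Σ ν·ξ):
  B: 740 − 1(150.2) − 1(234.6) = 355.2
  C: 1940 − 2(150.2) − 2(234.6) = 1170
  A: 0 + 2(150.2) = 300.3
  F: 0 + 1(234.6) = 234.6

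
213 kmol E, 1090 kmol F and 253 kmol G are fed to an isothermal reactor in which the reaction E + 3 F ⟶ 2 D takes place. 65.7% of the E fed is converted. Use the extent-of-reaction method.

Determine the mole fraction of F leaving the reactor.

E reacted = 0.657 × 213 = 139.9 kmol; ν_E = −1, so ξ = 139.9/1 = 139.9 kmol.
Outlet amounts (n = n₀ + ν ξ):
  E: 213 − 1(139.9) = 73.06
  F: 1090 − 3(139.9) = 670.2
  D: 0 + 2(139.9) = 279.9
  G: 253 (inert)
Total out = 1276 kmol; y_F = 670.2 / 1276 = 0.5252.

0.525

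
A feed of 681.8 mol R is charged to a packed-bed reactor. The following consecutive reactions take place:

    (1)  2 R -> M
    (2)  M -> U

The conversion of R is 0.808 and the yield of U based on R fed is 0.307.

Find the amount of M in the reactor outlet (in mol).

66.1 mol

Conversion of R: R consumed = 2ξ₁ = 0.808 × 681.8 → ξ₁ = 275.4 mol.
Yield of U: 1ξ₂ / 681.8 = 0.307 → ξ₂ = 209.3 mol.
Outlet amounts (n = n₀ + Σ ν·ξ):
  R: 681.8 − 2(275.4) = 130.9
  M: 0 + 1(275.4) − 1(209.3) = 66.13
  U: 0 + 1(209.3) = 209.3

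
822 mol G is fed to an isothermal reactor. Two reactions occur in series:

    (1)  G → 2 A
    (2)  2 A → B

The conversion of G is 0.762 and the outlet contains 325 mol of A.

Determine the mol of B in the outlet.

Conversion of G: G consumed = 1ξ₁ = 0.762 × 822 → ξ₁ = 626.4 mol.
A balance: n_A = 0 + 2ξ₁ − 2ξ₂ = 325 → ξ₂ = (2·626.4 − 325)/2 = 463.9 mol.
Outlet amounts (n = n₀ + Σ ν·ξ):
  G: 822 − 1(626.4) = 195.6
  A: 0 + 2(626.4) − 2(463.9) = 325
  B: 0 + 1(463.9) = 463.9

464 mol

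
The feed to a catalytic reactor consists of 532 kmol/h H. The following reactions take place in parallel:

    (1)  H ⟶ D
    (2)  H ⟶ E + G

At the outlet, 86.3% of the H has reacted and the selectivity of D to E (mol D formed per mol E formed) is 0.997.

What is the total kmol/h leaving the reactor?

762 kmol/h

Conversion of H: H consumed = 0.863 × 532 = 459.1 kmol/h = 1ξ₁ + 1ξ₂.
Selectivity: 1ξ₁ / (1ξ₂) = 0.997 → ξ₁ = 0.997 ξ₂.
Substitute: (1·0.997 + 1) ξ₂ = 459.1 → ξ₂ = 229.9 kmol/h, ξ₁ = 229.2 kmol/h.
Outlet amounts (n = n₀ + Σ ν·ξ):
  H: 532 − 1(229.2) − 1(229.9) = 72.88
  D: 0 + 1(229.2) = 229.2
  E: 0 + 1(229.9) = 229.9
  G: 0 + 1(229.9) = 229.9
Total out = 72.88 + 229.2 + 229.9 + 229.9 = 761.9 kmol/h.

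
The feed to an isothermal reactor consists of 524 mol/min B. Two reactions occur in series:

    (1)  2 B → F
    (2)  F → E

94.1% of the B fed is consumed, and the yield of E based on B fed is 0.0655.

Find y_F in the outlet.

Conversion of B: B consumed = 2ξ₁ = 0.941 × 524 → ξ₁ = 246.5 mol/min.
Yield of E: 1ξ₂ / 524 = 0.0655 → ξ₂ = 34.32 mol/min.
Outlet amounts (n = n₀ + Σ ν·ξ):
  B: 524 − 2(246.5) = 30.92
  F: 0 + 1(246.5) − 1(34.32) = 212.2
  E: 0 + 1(34.32) = 34.32
Total out = 277.5 mol/min; y_F = 212.2 / 277.5 = 0.7649.

0.765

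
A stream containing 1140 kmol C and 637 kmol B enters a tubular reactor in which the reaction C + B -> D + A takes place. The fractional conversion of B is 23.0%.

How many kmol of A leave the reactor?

147 kmol

B reacted = 0.23 × 637 = 146.5 kmol; ν_B = −1, so ξ = 146.5/1 = 146.5 kmol.
Outlet amounts (n = n₀ + ν ξ):
  C: 1140 − 1(146.5) = 993.5
  B: 637 − 1(146.5) = 490.5
  D: 0 + 1(146.5) = 146.5
  A: 0 + 1(146.5) = 146.5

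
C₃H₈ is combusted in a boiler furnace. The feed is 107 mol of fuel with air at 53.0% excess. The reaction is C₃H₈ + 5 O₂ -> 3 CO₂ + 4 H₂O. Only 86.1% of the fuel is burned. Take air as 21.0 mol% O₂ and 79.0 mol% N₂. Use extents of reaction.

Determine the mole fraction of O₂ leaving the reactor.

Stoichiometric O₂ = 5 × 107 = 535 mol; O₂ fed = 535 × 1.530 = 818.6 mol.
N₂ fed = 818.6 × 79/21 = 3079 mol.
Fuel reacted = 0.861 × 107 → ξ = 92.13 mol.
Outlet (n = n₀ + ν ξ):
  C₃H₈: 107 − 1(92.13) = 14.87
  O₂: 818.6 − 5(92.13) = 357.9
  N₂: 3079 (inert)
  CO₂: 0 + 3(92.13) = 276.4
  H₂O: 0 + 4(92.13) = 368.5
Total out = 4097 mol; y_O₂ = 357.9 / 4097 = 0.08736.

0.0874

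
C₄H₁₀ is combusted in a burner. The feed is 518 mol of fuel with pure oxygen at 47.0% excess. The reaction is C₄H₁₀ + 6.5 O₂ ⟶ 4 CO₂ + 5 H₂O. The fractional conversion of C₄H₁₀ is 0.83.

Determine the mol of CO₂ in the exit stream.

1720 mol

Stoichiometric O₂ = 6.5 × 518 = 3367 mol; O₂ fed = 3367 × 1.470 = 4949 mol.
Fuel reacted = 0.83 × 518 → ξ = 429.9 mol.
Outlet (n = n₀ + ν ξ):
  C₄H₁₀: 518 − 1(429.9) = 88.06
  O₂: 4949 − 6.5(429.9) = 2155
  CO₂: 0 + 4(429.9) = 1720
  H₂O: 0 + 5(429.9) = 2150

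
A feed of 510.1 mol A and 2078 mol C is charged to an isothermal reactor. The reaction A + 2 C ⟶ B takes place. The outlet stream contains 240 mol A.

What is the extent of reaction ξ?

For A: n = n₀ − 1ξ → 240 = 510.1 − 1ξ, giving ξ = 270.1 mol.
Outlet amounts (n = n₀ + ν ξ):
  A: 510.1 − 1(270.1) = 240
  C: 2078 − 2(270.1) = 1538
  B: 0 + 1(270.1) = 270.1

ξ = 270 mol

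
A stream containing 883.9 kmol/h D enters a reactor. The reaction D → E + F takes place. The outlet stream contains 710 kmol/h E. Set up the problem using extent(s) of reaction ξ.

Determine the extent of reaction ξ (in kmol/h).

ξ = 710 kmol/h

For E: n = n₀ + 1ξ → 710 = 0 + 1ξ, giving ξ = 710 kmol/h.
Outlet amounts (n = n₀ + ν ξ):
  D: 883.9 − 1(710) = 173.9
  E: 0 + 1(710) = 710
  F: 0 + 1(710) = 710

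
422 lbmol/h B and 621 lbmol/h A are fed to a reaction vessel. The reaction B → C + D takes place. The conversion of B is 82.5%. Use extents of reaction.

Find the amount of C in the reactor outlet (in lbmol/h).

348 lbmol/h

B reacted = 0.825 × 422 = 348.1 lbmol/h; ν_B = −1, so ξ = 348.1/1 = 348.1 lbmol/h.
Outlet amounts (n = n₀ + ν ξ):
  B: 422 − 1(348.1) = 73.85
  C: 0 + 1(348.1) = 348.1
  D: 0 + 1(348.1) = 348.1
  A: 621 (inert)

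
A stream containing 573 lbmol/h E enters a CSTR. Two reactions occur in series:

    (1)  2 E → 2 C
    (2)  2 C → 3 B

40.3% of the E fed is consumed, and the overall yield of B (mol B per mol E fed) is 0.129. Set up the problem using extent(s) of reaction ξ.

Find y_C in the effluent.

Conversion of E: E consumed = 2ξ₁ = 0.403 × 573 → ξ₁ = 115.5 lbmol/h.
Yield of B: 3ξ₂ / 573 = 0.129 → ξ₂ = 24.64 lbmol/h.
Outlet amounts (n = n₀ + Σ ν·ξ):
  E: 573 − 2(115.5) = 342.1
  C: 0 + 2(115.5) − 2(24.64) = 181.6
  B: 0 + 3(24.64) = 73.92
Total out = 597.6 lbmol/h; y_C = 181.6 / 597.6 = 0.3039.

0.304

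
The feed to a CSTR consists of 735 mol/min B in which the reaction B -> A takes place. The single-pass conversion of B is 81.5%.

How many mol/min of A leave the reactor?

599 mol/min

B reacted = 0.815 × 735 = 599 mol/min; ν_B = −1, so ξ = 599/1 = 599 mol/min.
Outlet amounts (n = n₀ + ν ξ):
  B: 735 − 1(599) = 136
  A: 0 + 1(599) = 599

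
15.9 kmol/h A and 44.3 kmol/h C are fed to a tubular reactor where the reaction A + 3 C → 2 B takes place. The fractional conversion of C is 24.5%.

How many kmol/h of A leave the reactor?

C reacted = 0.245 × 44.3 = 10.85 kmol/h; ν_C = −3, so ξ = 10.85/3 = 3.618 kmol/h.
Outlet amounts (n = n₀ + ν ξ):
  A: 15.9 − 1(3.618) = 12.28
  C: 44.3 − 3(3.618) = 33.45
  B: 0 + 2(3.618) = 7.236

12.3 kmol/h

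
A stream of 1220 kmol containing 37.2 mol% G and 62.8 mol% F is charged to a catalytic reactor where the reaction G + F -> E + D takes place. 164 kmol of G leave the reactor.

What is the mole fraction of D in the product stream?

0.238

For G: n = n₀ − 1ξ → 164 = 453.8 − 1ξ, giving ξ = 289.8 kmol.
Outlet amounts (n = n₀ + ν ξ):
  G: 453.8 − 1(289.8) = 164
  F: 766.2 − 1(289.8) = 476.3
  E: 0 + 1(289.8) = 289.8
  D: 0 + 1(289.8) = 289.8
Total out = 1220 kmol; y_D = 289.8 / 1220 = 0.2376.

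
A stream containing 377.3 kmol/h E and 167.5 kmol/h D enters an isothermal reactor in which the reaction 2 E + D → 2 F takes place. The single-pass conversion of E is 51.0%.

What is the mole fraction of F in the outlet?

E reacted = 0.51 × 377.3 = 192.4 kmol/h; ν_E = −2, so ξ = 192.4/2 = 96.21 kmol/h.
Outlet amounts (n = n₀ + ν ξ):
  E: 377.3 − 2(96.21) = 184.9
  D: 167.5 − 1(96.21) = 71.29
  F: 0 + 2(96.21) = 192.4
Total out = 448.6 kmol/h; y_F = 192.4 / 448.6 = 0.429.

0.429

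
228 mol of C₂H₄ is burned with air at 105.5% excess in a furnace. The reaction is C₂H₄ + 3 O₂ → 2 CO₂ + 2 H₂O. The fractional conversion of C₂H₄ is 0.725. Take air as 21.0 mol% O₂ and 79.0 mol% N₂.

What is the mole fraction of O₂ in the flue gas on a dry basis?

0.138

Stoichiometric O₂ = 3 × 228 = 684 mol; O₂ fed = 684 × 2.055 = 1406 mol.
N₂ fed = 1406 × 79/21 = 5288 mol.
Fuel reacted = 0.725 × 228 → ξ = 165.3 mol.
Outlet (n = n₀ + ν ξ):
  C₂H₄: 228 − 1(165.3) = 62.7
  O₂: 1406 − 3(165.3) = 909.7
  N₂: 5288 (inert)
  CO₂: 0 + 2(165.3) = 330.6
  H₂O: 0 + 2(165.3) = 330.6
Dry total = 6591 mol; y_O₂ (dry) = 909.7 / 6591 = 0.138.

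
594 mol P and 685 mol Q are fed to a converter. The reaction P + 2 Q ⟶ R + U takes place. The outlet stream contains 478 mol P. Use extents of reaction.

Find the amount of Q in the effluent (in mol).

For P: n = n₀ − 1ξ → 478 = 594 − 1ξ, giving ξ = 116 mol.
Outlet amounts (n = n₀ + ν ξ):
  P: 594 − 1(116) = 478
  Q: 685 − 2(116) = 453
  R: 0 + 1(116) = 116
  U: 0 + 1(116) = 116

453 mol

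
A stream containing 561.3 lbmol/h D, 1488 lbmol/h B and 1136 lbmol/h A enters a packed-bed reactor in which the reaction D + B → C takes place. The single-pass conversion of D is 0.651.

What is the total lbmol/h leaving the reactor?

2820 lbmol/h

D reacted = 0.651 × 561.3 = 365.4 lbmol/h; ν_D = −1, so ξ = 365.4/1 = 365.4 lbmol/h.
Outlet amounts (n = n₀ + ν ξ):
  D: 561.3 − 1(365.4) = 195.9
  B: 1488 − 1(365.4) = 1123
  C: 0 + 1(365.4) = 365.4
  A: 1136 (inert)
Total out = 195.9 + 1123 + 365.4 + 1136 = 2820 lbmol/h.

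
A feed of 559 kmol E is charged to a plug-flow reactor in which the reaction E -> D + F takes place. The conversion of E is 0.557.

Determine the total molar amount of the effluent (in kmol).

870 kmol

E reacted = 0.557 × 559 = 311.4 kmol; ν_E = −1, so ξ = 311.4/1 = 311.4 kmol.
Outlet amounts (n = n₀ + ν ξ):
  E: 559 − 1(311.4) = 247.6
  D: 0 + 1(311.4) = 311.4
  F: 0 + 1(311.4) = 311.4
Total out = 247.6 + 311.4 + 311.4 = 870.4 kmol.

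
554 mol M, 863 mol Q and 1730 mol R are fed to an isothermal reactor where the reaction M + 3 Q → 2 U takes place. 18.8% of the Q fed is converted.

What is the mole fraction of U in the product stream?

0.0356

Q reacted = 0.188 × 863 = 162.2 mol; ν_Q = −3, so ξ = 162.2/3 = 54.08 mol.
Outlet amounts (n = n₀ + ν ξ):
  M: 554 − 1(54.08) = 499.9
  Q: 863 − 3(54.08) = 700.8
  U: 0 + 2(54.08) = 108.2
  R: 1730 (inert)
Total out = 3039 mol; y_U = 108.2 / 3039 = 0.03559.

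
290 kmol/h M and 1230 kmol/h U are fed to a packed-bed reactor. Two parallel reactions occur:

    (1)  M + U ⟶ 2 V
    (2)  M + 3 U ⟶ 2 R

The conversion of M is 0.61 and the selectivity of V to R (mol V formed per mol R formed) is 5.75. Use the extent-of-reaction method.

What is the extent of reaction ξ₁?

Conversion of M: M consumed = 0.61 × 290 = 176.9 kmol/h = 1ξ₁ + 1ξ₂.
Selectivity: 2ξ₁ / (2ξ₂) = 5.75 → ξ₁ = 5.75 ξ₂.
Substitute: (1·5.75 + 1) ξ₂ = 176.9 → ξ₂ = 26.21 kmol/h, ξ₁ = 150.7 kmol/h.
Outlet amounts (n = n₀ + Σ ν·ξ):
  M: 290 − 1(150.7) − 1(26.21) = 113.1
  U: 1230 − 1(150.7) − 3(26.21) = 1001
  V: 0 + 2(150.7) = 301.4
  R: 0 + 2(26.21) = 52.41

ξ₁ = 151 kmol/h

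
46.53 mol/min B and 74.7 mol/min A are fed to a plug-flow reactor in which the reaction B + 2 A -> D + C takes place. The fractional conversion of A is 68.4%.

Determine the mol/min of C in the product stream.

25.5 mol/min

A reacted = 0.684 × 74.7 = 51.09 mol/min; ν_A = −2, so ξ = 51.09/2 = 25.55 mol/min.
Outlet amounts (n = n₀ + ν ξ):
  B: 46.53 − 1(25.55) = 20.98
  A: 74.7 − 2(25.55) = 23.61
  D: 0 + 1(25.55) = 25.55
  C: 0 + 1(25.55) = 25.55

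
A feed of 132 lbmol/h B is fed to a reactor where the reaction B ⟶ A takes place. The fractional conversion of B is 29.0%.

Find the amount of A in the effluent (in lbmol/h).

38.3 lbmol/h

B reacted = 0.29 × 132 = 38.28 lbmol/h; ν_B = −1, so ξ = 38.28/1 = 38.28 lbmol/h.
Outlet amounts (n = n₀ + ν ξ):
  B: 132 − 1(38.28) = 93.72
  A: 0 + 1(38.28) = 38.28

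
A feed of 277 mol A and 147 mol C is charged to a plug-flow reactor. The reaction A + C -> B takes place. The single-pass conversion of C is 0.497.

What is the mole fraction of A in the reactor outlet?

C reacted = 0.497 × 147 = 73.06 mol; ν_C = −1, so ξ = 73.06/1 = 73.06 mol.
Outlet amounts (n = n₀ + ν ξ):
  A: 277 − 1(73.06) = 203.9
  C: 147 − 1(73.06) = 73.94
  B: 0 + 1(73.06) = 73.06
Total out = 350.9 mol; y_A = 203.9 / 350.9 = 0.5811.

0.581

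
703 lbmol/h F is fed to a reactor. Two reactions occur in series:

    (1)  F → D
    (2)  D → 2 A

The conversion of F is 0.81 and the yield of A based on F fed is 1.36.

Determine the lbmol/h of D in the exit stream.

91.4 lbmol/h

Conversion of F: F consumed = 1ξ₁ = 0.81 × 703 → ξ₁ = 569.4 lbmol/h.
Yield of A: 2ξ₂ / 703 = 1.36 → ξ₂ = 478 lbmol/h.
Outlet amounts (n = n₀ + Σ ν·ξ):
  F: 703 − 1(569.4) = 133.6
  D: 0 + 1(569.4) − 1(478) = 91.39
  A: 0 + 2(478) = 956.1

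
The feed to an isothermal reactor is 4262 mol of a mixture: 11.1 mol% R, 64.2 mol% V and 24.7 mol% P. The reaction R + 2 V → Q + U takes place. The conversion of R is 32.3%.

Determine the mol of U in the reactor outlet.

R reacted = 0.323 × 473.1 = 152.8 mol; ν_R = −1, so ξ = 152.8/1 = 152.8 mol.
Outlet amounts (n = n₀ + ν ξ):
  R: 473.1 − 1(152.8) = 320.3
  V: 2736 − 2(152.8) = 2431
  Q: 0 + 1(152.8) = 152.8
  U: 0 + 1(152.8) = 152.8
  P: 1053 (inert)

153 mol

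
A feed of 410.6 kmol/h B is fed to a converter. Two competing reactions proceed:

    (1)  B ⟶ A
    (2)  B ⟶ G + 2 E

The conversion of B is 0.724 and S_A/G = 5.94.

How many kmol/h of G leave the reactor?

Conversion of B: B consumed = 0.724 × 410.6 = 297.3 kmol/h = 1ξ₁ + 1ξ₂.
Selectivity: 1ξ₁ / (1ξ₂) = 5.94 → ξ₁ = 5.94 ξ₂.
Substitute: (1·5.94 + 1) ξ₂ = 297.3 → ξ₂ = 42.83 kmol/h, ξ₁ = 254.4 kmol/h.
Outlet amounts (n = n₀ + Σ ν·ξ):
  B: 410.6 − 1(254.4) − 1(42.83) = 113.3
  A: 0 + 1(254.4) = 254.4
  G: 0 + 1(42.83) = 42.83
  E: 0 + 2(42.83) = 85.67

42.8 kmol/h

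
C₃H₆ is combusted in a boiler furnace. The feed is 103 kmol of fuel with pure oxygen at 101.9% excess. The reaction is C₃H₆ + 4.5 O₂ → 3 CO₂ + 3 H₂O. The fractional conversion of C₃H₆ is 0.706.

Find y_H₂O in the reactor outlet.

0.203

Stoichiometric O₂ = 4.5 × 103 = 463.5 kmol; O₂ fed = 463.5 × 2.019 = 935.8 kmol.
Fuel reacted = 0.706 × 103 → ξ = 72.72 kmol.
Outlet (n = n₀ + ν ξ):
  C₃H₆: 103 − 1(72.72) = 30.28
  O₂: 935.8 − 4.5(72.72) = 608.6
  CO₂: 0 + 3(72.72) = 218.2
  H₂O: 0 + 3(72.72) = 218.2
Total out = 1075 kmol; y_H₂O = 218.2 / 1075 = 0.2029.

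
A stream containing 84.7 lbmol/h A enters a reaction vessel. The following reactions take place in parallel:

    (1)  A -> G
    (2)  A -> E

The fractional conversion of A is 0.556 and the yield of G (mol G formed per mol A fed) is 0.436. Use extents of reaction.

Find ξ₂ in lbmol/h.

ξ₂ = 10.2 lbmol/h

Yield of G: 1ξ₁ / 84.7 = 0.436 → ξ₁ = 36.93 lbmol/h.
Conversion of A: 1ξ₁ + 1ξ₂ = 0.556 × 84.7 = 47.09 → ξ₂ = 10.16 lbmol/h.
Outlet amounts (n = n₀ + Σ ν·ξ):
  A: 84.7 − 1(36.93) − 1(10.16) = 37.61
  G: 0 + 1(36.93) = 36.93
  E: 0 + 1(10.16) = 10.16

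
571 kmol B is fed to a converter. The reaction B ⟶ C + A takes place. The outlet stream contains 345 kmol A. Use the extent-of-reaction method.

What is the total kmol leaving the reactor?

916 kmol

For A: n = n₀ + 1ξ → 345 = 0 + 1ξ, giving ξ = 345 kmol.
Outlet amounts (n = n₀ + ν ξ):
  B: 571 − 1(345) = 226
  C: 0 + 1(345) = 345
  A: 0 + 1(345) = 345
Total out = 226 + 345 + 345 = 916 kmol.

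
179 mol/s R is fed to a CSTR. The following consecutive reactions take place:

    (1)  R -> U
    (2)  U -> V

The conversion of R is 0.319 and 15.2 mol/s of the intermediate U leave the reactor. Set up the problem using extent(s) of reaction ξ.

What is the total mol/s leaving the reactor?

Conversion of R: R consumed = 1ξ₁ = 0.319 × 179 → ξ₁ = 57.1 mol/s.
U balance: n_U = 0 + 1ξ₁ − 1ξ₂ = 15.2 → ξ₂ = (1·57.1 − 15.2)/1 = 41.9 mol/s.
Outlet amounts (n = n₀ + Σ ν·ξ):
  R: 179 − 1(57.1) = 121.9
  U: 0 + 1(57.1) − 1(41.9) = 15.2
  V: 0 + 1(41.9) = 41.9
Total out = 121.9 + 15.2 + 41.9 = 179 mol/s.

179 mol/s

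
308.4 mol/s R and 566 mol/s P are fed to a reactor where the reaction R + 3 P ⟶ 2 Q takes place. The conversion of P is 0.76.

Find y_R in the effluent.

P reacted = 0.76 × 566 = 430.2 mol/s; ν_P = −3, so ξ = 430.2/3 = 143.4 mol/s.
Outlet amounts (n = n₀ + ν ξ):
  R: 308.4 − 1(143.4) = 165
  P: 566 − 3(143.4) = 135.8
  Q: 0 + 2(143.4) = 286.8
Total out = 587.6 mol/s; y_R = 165 / 587.6 = 0.2808.

0.281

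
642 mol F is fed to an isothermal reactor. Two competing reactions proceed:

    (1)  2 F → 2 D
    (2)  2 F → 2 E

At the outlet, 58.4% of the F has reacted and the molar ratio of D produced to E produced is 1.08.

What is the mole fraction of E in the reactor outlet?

Conversion of F: F consumed = 0.584 × 642 = 374.9 mol = 2ξ₁ + 2ξ₂.
Selectivity: 2ξ₁ / (2ξ₂) = 1.08 → ξ₁ = 1.08 ξ₂.
Substitute: (2·1.08 + 2) ξ₂ = 374.9 → ξ₂ = 90.13 mol, ξ₁ = 97.34 mol.
Outlet amounts (n = n₀ + Σ ν·ξ):
  F: 642 − 2(97.34) − 2(90.13) = 267.1
  D: 0 + 2(97.34) = 194.7
  E: 0 + 2(90.13) = 180.3
Total out = 642 mol; y_E = 180.3 / 642 = 0.2808.

0.281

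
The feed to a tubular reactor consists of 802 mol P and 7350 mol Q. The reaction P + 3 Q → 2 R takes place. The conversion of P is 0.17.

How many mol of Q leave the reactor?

6940 mol

P reacted = 0.17 × 802 = 136.3 mol; ν_P = −1, so ξ = 136.3/1 = 136.3 mol.
Outlet amounts (n = n₀ + ν ξ):
  P: 802 − 1(136.3) = 665.7
  Q: 7350 − 3(136.3) = 6941
  R: 0 + 2(136.3) = 272.7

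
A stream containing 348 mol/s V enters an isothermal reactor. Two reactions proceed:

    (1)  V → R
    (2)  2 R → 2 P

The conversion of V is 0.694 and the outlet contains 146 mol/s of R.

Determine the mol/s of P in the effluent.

95.5 mol/s

Conversion of V: V consumed = 1ξ₁ = 0.694 × 348 → ξ₁ = 241.5 mol/s.
R balance: n_R = 0 + 1ξ₁ − 2ξ₂ = 146 → ξ₂ = (1·241.5 − 146)/2 = 47.76 mol/s.
Outlet amounts (n = n₀ + Σ ν·ξ):
  V: 348 − 1(241.5) = 106.5
  R: 0 + 1(241.5) − 2(47.76) = 146
  P: 0 + 2(47.76) = 95.51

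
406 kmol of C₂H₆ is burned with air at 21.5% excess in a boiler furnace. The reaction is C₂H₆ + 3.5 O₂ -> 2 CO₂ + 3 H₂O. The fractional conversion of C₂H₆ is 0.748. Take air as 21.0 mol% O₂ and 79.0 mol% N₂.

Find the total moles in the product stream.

8780 kmol

Stoichiometric O₂ = 3.5 × 406 = 1421 kmol; O₂ fed = 1421 × 1.215 = 1727 kmol.
N₂ fed = 1727 × 79/21 = 6495 kmol.
Fuel reacted = 0.748 × 406 → ξ = 303.7 kmol.
Outlet (n = n₀ + ν ξ):
  C₂H₆: 406 − 1(303.7) = 102.3
  O₂: 1727 − 3.5(303.7) = 663.6
  N₂: 6495 (inert)
  CO₂: 0 + 2(303.7) = 607.4
  H₂O: 0 + 3(303.7) = 911.1
Total out = 102.3 + 663.6 + 6495 + 607.4 + 911.1 = 8779 kmol.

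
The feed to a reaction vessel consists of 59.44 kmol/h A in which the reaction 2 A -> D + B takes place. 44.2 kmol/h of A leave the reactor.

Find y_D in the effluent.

0.128

For A: n = n₀ − 2ξ → 44.2 = 59.44 − 2ξ, giving ξ = 7.62 kmol/h.
Outlet amounts (n = n₀ + ν ξ):
  A: 59.44 − 2(7.62) = 44.2
  D: 0 + 1(7.62) = 7.62
  B: 0 + 1(7.62) = 7.62
Total out = 59.44 kmol/h; y_D = 7.62 / 59.44 = 0.1282.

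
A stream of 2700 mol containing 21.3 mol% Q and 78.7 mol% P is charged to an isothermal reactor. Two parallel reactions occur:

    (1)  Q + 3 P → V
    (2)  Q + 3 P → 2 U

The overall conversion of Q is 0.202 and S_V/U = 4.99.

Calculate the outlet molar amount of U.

Conversion of Q: Q consumed = 0.202 × 575.1 = 116.2 mol = 1ξ₁ + 1ξ₂.
Selectivity: 1ξ₁ / (2ξ₂) = 4.99 → ξ₁ = 9.98 ξ₂.
Substitute: (1·9.98 + 1) ξ₂ = 116.2 → ξ₂ = 10.58 mol, ξ₁ = 105.6 mol.
Outlet amounts (n = n₀ + Σ ν·ξ):
  Q: 575.1 − 1(105.6) − 1(10.58) = 458.9
  P: 2125 − 3(105.6) − 3(10.58) = 1776
  V: 0 + 1(105.6) = 105.6
  U: 0 + 2(10.58) = 21.16

21.2 mol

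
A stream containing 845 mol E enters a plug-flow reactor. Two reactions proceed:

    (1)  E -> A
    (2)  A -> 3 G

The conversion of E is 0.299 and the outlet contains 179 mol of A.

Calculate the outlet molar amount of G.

Conversion of E: E consumed = 1ξ₁ = 0.299 × 845 → ξ₁ = 252.7 mol.
A balance: n_A = 0 + 1ξ₁ − 1ξ₂ = 179 → ξ₂ = (1·252.7 − 179)/1 = 73.66 mol.
Outlet amounts (n = n₀ + Σ ν·ξ):
  E: 845 − 1(252.7) = 592.3
  A: 0 + 1(252.7) − 1(73.66) = 179
  G: 0 + 3(73.66) = 221

221 mol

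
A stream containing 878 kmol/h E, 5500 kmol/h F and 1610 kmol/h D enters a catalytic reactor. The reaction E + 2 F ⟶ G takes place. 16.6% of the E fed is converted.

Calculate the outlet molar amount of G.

146 kmol/h

E reacted = 0.166 × 878 = 145.7 kmol/h; ν_E = −1, so ξ = 145.7/1 = 145.7 kmol/h.
Outlet amounts (n = n₀ + ν ξ):
  E: 878 − 1(145.7) = 732.3
  F: 5500 − 2(145.7) = 5209
  G: 0 + 1(145.7) = 145.7
  D: 1610 (inert)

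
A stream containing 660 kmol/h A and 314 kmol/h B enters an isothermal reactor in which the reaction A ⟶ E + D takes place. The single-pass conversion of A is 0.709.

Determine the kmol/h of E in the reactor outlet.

A reacted = 0.709 × 660 = 467.9 kmol/h; ν_A = −1, so ξ = 467.9/1 = 467.9 kmol/h.
Outlet amounts (n = n₀ + ν ξ):
  A: 660 − 1(467.9) = 192.1
  E: 0 + 1(467.9) = 467.9
  D: 0 + 1(467.9) = 467.9
  B: 314 (inert)

468 kmol/h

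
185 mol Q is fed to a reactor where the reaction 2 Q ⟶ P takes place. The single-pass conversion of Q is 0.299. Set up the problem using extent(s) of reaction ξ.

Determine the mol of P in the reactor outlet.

Q reacted = 0.299 × 185 = 55.31 mol; ν_Q = −2, so ξ = 55.31/2 = 27.66 mol.
Outlet amounts (n = n₀ + ν ξ):
  Q: 185 − 2(27.66) = 129.7
  P: 0 + 1(27.66) = 27.66

27.7 mol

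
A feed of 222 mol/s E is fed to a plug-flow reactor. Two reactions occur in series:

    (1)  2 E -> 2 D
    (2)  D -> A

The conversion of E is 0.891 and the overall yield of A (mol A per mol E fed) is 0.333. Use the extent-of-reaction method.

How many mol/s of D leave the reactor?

124 mol/s

Conversion of E: E consumed = 2ξ₁ = 0.891 × 222 → ξ₁ = 98.9 mol/s.
Yield of A: 1ξ₂ / 222 = 0.333 → ξ₂ = 73.93 mol/s.
Outlet amounts (n = n₀ + Σ ν·ξ):
  E: 222 − 2(98.9) = 24.2
  D: 0 + 2(98.9) − 1(73.93) = 123.9
  A: 0 + 1(73.93) = 73.93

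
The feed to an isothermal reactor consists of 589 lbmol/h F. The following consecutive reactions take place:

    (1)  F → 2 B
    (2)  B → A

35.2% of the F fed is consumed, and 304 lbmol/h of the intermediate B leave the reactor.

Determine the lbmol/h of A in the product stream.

111 lbmol/h

Conversion of F: F consumed = 1ξ₁ = 0.352 × 589 → ξ₁ = 207.3 lbmol/h.
B balance: n_B = 0 + 2ξ₁ − 1ξ₂ = 304 → ξ₂ = (2·207.3 − 304)/1 = 110.7 lbmol/h.
Outlet amounts (n = n₀ + Σ ν·ξ):
  F: 589 − 1(207.3) = 381.7
  B: 0 + 2(207.3) − 1(110.7) = 304
  A: 0 + 1(110.7) = 110.7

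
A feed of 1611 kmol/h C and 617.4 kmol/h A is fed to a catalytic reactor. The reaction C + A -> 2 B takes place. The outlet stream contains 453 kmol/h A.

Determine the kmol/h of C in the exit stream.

For A: n = n₀ − 1ξ → 453 = 617.4 − 1ξ, giving ξ = 164.4 kmol/h.
Outlet amounts (n = n₀ + ν ξ):
  C: 1611 − 1(164.4) = 1447
  A: 617.4 − 1(164.4) = 453
  B: 0 + 2(164.4) = 328.8

1450 kmol/h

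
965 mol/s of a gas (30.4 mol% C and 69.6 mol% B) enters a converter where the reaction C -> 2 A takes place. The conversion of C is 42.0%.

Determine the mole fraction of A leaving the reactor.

0.226

C reacted = 0.42 × 293.4 = 123.2 mol/s; ν_C = −1, so ξ = 123.2/1 = 123.2 mol/s.
Outlet amounts (n = n₀ + ν ξ):
  C: 293.4 − 1(123.2) = 170.1
  A: 0 + 2(123.2) = 246.4
  B: 671.6 (inert)
Total out = 1088 mol/s; y_A = 246.4 / 1088 = 0.2264.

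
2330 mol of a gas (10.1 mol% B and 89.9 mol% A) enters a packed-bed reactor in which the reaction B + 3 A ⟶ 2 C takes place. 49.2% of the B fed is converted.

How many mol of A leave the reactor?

B reacted = 0.492 × 235.3 = 115.8 mol; ν_B = −1, so ξ = 115.8/1 = 115.8 mol.
Outlet amounts (n = n₀ + ν ξ):
  B: 235.3 − 1(115.8) = 119.5
  A: 2095 − 3(115.8) = 1747
  C: 0 + 2(115.8) = 231.6

1750 mol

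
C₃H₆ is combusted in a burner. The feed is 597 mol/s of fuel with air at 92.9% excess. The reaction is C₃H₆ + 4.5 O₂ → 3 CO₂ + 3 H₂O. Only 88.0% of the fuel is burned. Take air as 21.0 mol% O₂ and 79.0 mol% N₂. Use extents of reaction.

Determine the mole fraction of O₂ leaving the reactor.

0.11

Stoichiometric O₂ = 4.5 × 597 = 2686 mol/s; O₂ fed = 2686 × 1.929 = 5182 mol/s.
N₂ fed = 5182 × 79/21 = 19500 mol/s.
Fuel reacted = 0.88 × 597 → ξ = 525.4 mol/s.
Outlet (n = n₀ + ν ξ):
  C₃H₆: 597 − 1(525.4) = 71.64
  O₂: 5182 − 4.5(525.4) = 2818
  N₂: 19500 (inert)
  CO₂: 0 + 3(525.4) = 1576
  H₂O: 0 + 3(525.4) = 1576
Total out = 25540 mol/s; y_O₂ = 2818 / 25540 = 0.1104.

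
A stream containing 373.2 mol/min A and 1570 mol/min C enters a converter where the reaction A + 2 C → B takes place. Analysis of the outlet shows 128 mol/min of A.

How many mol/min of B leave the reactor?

245 mol/min

For A: n = n₀ − 1ξ → 128 = 373.2 − 1ξ, giving ξ = 245.2 mol/min.
Outlet amounts (n = n₀ + ν ξ):
  A: 373.2 − 1(245.2) = 128
  C: 1570 − 2(245.2) = 1080
  B: 0 + 1(245.2) = 245.2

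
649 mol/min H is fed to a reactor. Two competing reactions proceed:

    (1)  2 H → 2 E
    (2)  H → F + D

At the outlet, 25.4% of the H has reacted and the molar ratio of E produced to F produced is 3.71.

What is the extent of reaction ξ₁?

ξ₁ = 64.9 mol/min

Conversion of H: H consumed = 0.254 × 649 = 164.8 mol/min = 2ξ₁ + 1ξ₂.
Selectivity: 2ξ₁ / (1ξ₂) = 3.71 → ξ₁ = 1.855 ξ₂.
Substitute: (2·1.855 + 1) ξ₂ = 164.8 → ξ₂ = 35 mol/min, ξ₁ = 64.92 mol/min.
Outlet amounts (n = n₀ + Σ ν·ξ):
  H: 649 − 2(64.92) − 1(35) = 484.2
  E: 0 + 2(64.92) = 129.8
  F: 0 + 1(35) = 35
  D: 0 + 1(35) = 35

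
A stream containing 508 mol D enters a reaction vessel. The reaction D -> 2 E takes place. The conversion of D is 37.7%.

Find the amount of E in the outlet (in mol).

D reacted = 0.377 × 508 = 191.5 mol; ν_D = −1, so ξ = 191.5/1 = 191.5 mol.
Outlet amounts (n = n₀ + ν ξ):
  D: 508 − 1(191.5) = 316.5
  E: 0 + 2(191.5) = 383

383 mol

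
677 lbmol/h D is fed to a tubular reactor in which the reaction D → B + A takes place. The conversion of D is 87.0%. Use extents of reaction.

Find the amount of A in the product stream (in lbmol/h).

D reacted = 0.87 × 677 = 589 lbmol/h; ν_D = −1, so ξ = 589/1 = 589 lbmol/h.
Outlet amounts (n = n₀ + ν ξ):
  D: 677 − 1(589) = 88.01
  B: 0 + 1(589) = 589
  A: 0 + 1(589) = 589

589 lbmol/h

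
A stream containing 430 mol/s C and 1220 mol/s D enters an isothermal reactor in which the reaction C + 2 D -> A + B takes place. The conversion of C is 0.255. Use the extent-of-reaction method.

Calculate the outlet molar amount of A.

C reacted = 0.255 × 430 = 109.7 mol/s; ν_C = −1, so ξ = 109.7/1 = 109.7 mol/s.
Outlet amounts (n = n₀ + ν ξ):
  C: 430 − 1(109.7) = 320.4
  D: 1220 − 2(109.7) = 1001
  A: 0 + 1(109.7) = 109.7
  B: 0 + 1(109.7) = 109.7

110 mol/s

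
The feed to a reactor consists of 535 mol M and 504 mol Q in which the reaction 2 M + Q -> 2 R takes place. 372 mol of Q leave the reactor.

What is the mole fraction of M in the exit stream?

For Q: n = n₀ − 1ξ → 372 = 504 − 1ξ, giving ξ = 132 mol.
Outlet amounts (n = n₀ + ν ξ):
  M: 535 − 2(132) = 271
  Q: 504 − 1(132) = 372
  R: 0 + 2(132) = 264
Total out = 907 mol; y_M = 271 / 907 = 0.2988.

0.299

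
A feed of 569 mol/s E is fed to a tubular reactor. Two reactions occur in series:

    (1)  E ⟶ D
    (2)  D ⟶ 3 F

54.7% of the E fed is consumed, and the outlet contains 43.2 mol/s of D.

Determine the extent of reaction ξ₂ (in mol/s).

Conversion of E: E consumed = 1ξ₁ = 0.547 × 569 → ξ₁ = 311.2 mol/s.
D balance: n_D = 0 + 1ξ₁ − 1ξ₂ = 43.2 → ξ₂ = (1·311.2 − 43.2)/1 = 268 mol/s.
Outlet amounts (n = n₀ + Σ ν·ξ):
  E: 569 − 1(311.2) = 257.8
  D: 0 + 1(311.2) − 1(268) = 43.2
  F: 0 + 3(268) = 804.1

ξ₂ = 268 mol/s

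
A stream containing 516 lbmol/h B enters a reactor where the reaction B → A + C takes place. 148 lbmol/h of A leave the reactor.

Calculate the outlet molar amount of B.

368 lbmol/h

For A: n = n₀ + 1ξ → 148 = 0 + 1ξ, giving ξ = 148 lbmol/h.
Outlet amounts (n = n₀ + ν ξ):
  B: 516 − 1(148) = 368
  A: 0 + 1(148) = 148
  C: 0 + 1(148) = 148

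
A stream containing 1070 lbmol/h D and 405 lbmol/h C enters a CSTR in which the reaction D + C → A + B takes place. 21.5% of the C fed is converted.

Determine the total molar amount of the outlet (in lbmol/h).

C reacted = 0.215 × 405 = 87.08 lbmol/h; ν_C = −1, so ξ = 87.08/1 = 87.08 lbmol/h.
Outlet amounts (n = n₀ + ν ξ):
  D: 1070 − 1(87.08) = 982.9
  C: 405 − 1(87.08) = 317.9
  A: 0 + 1(87.08) = 87.08
  B: 0 + 1(87.08) = 87.08
Total out = 982.9 + 317.9 + 87.08 + 87.08 = 1475 lbmol/h.

1480 lbmol/h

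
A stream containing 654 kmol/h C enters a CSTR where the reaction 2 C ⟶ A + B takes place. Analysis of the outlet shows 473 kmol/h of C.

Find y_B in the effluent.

For C: n = n₀ − 2ξ → 473 = 654 − 2ξ, giving ξ = 90.5 kmol/h.
Outlet amounts (n = n₀ + ν ξ):
  C: 654 − 2(90.5) = 473
  A: 0 + 1(90.5) = 90.5
  B: 0 + 1(90.5) = 90.5
Total out = 654 kmol/h; y_B = 90.5 / 654 = 0.1384.

0.138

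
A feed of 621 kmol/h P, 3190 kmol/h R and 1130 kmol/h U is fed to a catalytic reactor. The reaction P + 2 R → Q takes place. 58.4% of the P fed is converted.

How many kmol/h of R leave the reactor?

P reacted = 0.584 × 621 = 362.7 kmol/h; ν_P = −1, so ξ = 362.7/1 = 362.7 kmol/h.
Outlet amounts (n = n₀ + ν ξ):
  P: 621 − 1(362.7) = 258.3
  R: 3190 − 2(362.7) = 2465
  Q: 0 + 1(362.7) = 362.7
  U: 1130 (inert)

2460 kmol/h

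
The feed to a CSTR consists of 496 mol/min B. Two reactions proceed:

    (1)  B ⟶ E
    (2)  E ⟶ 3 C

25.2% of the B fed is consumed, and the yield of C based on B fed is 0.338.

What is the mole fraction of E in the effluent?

0.114

Conversion of B: B consumed = 1ξ₁ = 0.252 × 496 → ξ₁ = 125 mol/min.
Yield of C: 3ξ₂ / 496 = 0.338 → ξ₂ = 55.88 mol/min.
Outlet amounts (n = n₀ + Σ ν·ξ):
  B: 496 − 1(125) = 371
  E: 0 + 1(125) − 1(55.88) = 69.11
  C: 0 + 3(55.88) = 167.6
Total out = 607.8 mol/min; y_E = 69.11 / 607.8 = 0.1137.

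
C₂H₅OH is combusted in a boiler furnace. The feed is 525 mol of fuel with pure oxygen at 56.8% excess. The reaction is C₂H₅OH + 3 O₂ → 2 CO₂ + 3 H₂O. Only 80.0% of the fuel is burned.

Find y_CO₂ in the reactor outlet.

Stoichiometric O₂ = 3 × 525 = 1575 mol; O₂ fed = 1575 × 1.568 = 2470 mol.
Fuel reacted = 0.8 × 525 → ξ = 420 mol.
Outlet (n = n₀ + ν ξ):
  C₂H₅OH: 525 − 1(420) = 105
  O₂: 2470 − 3(420) = 1210
  CO₂: 0 + 2(420) = 840
  H₂O: 0 + 3(420) = 1260
Total out = 3415 mol; y_CO₂ = 840 / 3415 = 0.246.

0.246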